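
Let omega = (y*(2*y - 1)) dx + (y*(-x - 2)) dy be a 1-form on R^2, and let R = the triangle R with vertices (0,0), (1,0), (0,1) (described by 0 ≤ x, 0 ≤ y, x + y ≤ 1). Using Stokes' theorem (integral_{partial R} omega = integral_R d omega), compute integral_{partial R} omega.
integral_(partial R) omega = -1/3

Stokes: integral_partial_R omega = integral_R d omega with d omega = (∂Q/∂x - ∂P/∂y) dx ∧ dy.
  ∂Q/∂x = -y
  ∂P/∂y = 4*y - 1
  integrand = ∂Q/∂x - ∂P/∂y = 1 - 5*y.
Integrating over R: integral_0^1 integral_0^{1-x} (1 - 5*y) dy dx = -1/3.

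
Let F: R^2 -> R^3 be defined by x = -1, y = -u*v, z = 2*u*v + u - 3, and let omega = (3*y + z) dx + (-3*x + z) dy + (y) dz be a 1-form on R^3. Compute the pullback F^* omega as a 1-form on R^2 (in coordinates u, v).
F^* omega = (2*u*v*(-2*v - 1)) du + (u^2*(-4*v - 1)) dv

Using F^*(f dg) = (f ∘ F) d(g ∘ F), substitute each coordinate x_i by F_i(u, v) in f_i, and replace dx_i by d F_i = (∂F_i/∂u) du + (∂F_i/∂v) dv.
  For the x component: f_1(F) = -u*v + u - 3; d F_1 = (0) du + (0) dv
  For the y component: f_2(F) = u*(2*v + 1); d F_2 = (-v) du + (-u) dv
  For the z component: f_3(F) = -u*v; d F_3 = (2*v + 1) du + (2*u) dv
Combining and collecting du, dv coefficients:
  coeff of du: 2*u*v*(-2*v - 1)
  coeff of dv: u^2*(-4*v - 1)
F^* omega = (2*u*v*(-2*v - 1)) du + (u^2*(-4*v - 1)) dv.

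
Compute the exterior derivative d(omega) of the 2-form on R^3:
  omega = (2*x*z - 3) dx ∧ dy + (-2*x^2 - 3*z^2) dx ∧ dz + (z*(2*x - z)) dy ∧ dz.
d(omega) = (2*x + 2*z) dx ∧ dy ∧ dz

For a 2-form omega = sum_{i<j} g_{ij} dx_i ∧ dx_j, the exterior derivative is
  d(omega) = sum_{i<j} d(g_{ij}) ∧ dx_i ∧ dx_j = sum_{i<j, k} (∂g_{ij}/∂x_k) dx_k ∧ dx_i ∧ dx_j.
Expand each term, using dx_k ∧ dx_i ∧ dx_j = sgn(permutation) dx_{(a)} ∧ dx_{(b)} ∧ dx_{(c)} with (a < b < c) sorted:
  d(2*x*z - 3) includes (∂/∂z)(2*x*z - 3) dz = (2*x) dz, which multiplied by dx ∧ dy gives (2*x) dx ∧ dy ∧ dz
  d(z*(2*x - z)) includes (∂/∂x)(z*(2*x - z)) dx = (2*z) dx, which multiplied by dy ∧ dz gives (2*z) dx ∧ dy ∧ dz
Collecting like 3-forms: d(omega) = (2*x + 2*z) dx ∧ dy ∧ dz.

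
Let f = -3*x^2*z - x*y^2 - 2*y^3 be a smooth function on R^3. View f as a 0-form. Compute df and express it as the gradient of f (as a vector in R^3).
df = (-6*x*z - y^2) dx + (2*y*(-x - 3*y)) dy + (-3*x^2) dz; grad f = (-6*x*z - y^2, 2*y*(-x - 3*y), -3*x^2)

For a 0-form f, d f = (∂f/∂x) dx + (∂f/∂y) dy + (∂f/∂z) dz. The components of the vector representation are exactly the entries of grad f in Cartesian coordinates:
  ∂f/∂x = -6*x*z - y^2
  ∂f/∂y = 2*y*(-x - 3*y)
  ∂f/∂z = -3*x^2.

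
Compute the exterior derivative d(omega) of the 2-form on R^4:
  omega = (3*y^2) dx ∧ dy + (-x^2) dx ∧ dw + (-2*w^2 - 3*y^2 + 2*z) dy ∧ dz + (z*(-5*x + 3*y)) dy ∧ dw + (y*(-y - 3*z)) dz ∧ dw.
d(omega) = (-4*w + 5*x - 5*y - 3*z) dy ∧ dz ∧ dw + (-5*z) dx ∧ dy ∧ dw

For a 2-form omega = sum_{i<j} g_{ij} dx_i ∧ dx_j, the exterior derivative is
  d(omega) = sum_{i<j} d(g_{ij}) ∧ dx_i ∧ dx_j = sum_{i<j, k} (∂g_{ij}/∂x_k) dx_k ∧ dx_i ∧ dx_j.
Expand each term, using dx_k ∧ dx_i ∧ dx_j = sgn(permutation) dx_{(a)} ∧ dx_{(b)} ∧ dx_{(c)} with (a < b < c) sorted:
  d(-2*w^2 - 3*y^2 + 2*z) includes (∂/∂w)(-2*w^2 - 3*y^2 + 2*z) dw = (-4*w) dw, which multiplied by dy ∧ dz gives (-4*w) dy ∧ dz ∧ dw
  d(z*(-5*x + 3*y)) includes (∂/∂x)(z*(-5*x + 3*y)) dx = (-5*z) dx, which multiplied by dy ∧ dw gives (-5*z) dx ∧ dy ∧ dw
  d(z*(-5*x + 3*y)) includes (∂/∂z)(z*(-5*x + 3*y)) dz = (-5*x + 3*y) dz, which multiplied by dy ∧ dw gives (5*x - 3*y) dy ∧ dz ∧ dw
  d(y*(-y - 3*z)) includes (∂/∂y)(y*(-y - 3*z)) dy = (-2*y - 3*z) dy, which multiplied by dz ∧ dw gives (-2*y - 3*z) dy ∧ dz ∧ dw
Collecting like 3-forms: d(omega) = (-4*w + 5*x - 5*y - 3*z) dy ∧ dz ∧ dw + (-5*z) dx ∧ dy ∧ dw.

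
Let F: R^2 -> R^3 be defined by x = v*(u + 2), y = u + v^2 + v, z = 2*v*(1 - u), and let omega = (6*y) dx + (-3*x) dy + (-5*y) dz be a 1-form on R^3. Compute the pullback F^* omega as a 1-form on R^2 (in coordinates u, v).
F^* omega = (v*(13*u + 16*v^2 + 16*v - 6)) du + (16*u^2 + 10*u*v^2 + 13*u*v + 2*u - 10*v^2 - 4*v) dv

Using F^*(f dg) = (f ∘ F) d(g ∘ F), substitute each coordinate x_i by F_i(u, v) in f_i, and replace dx_i by d F_i = (∂F_i/∂u) du + (∂F_i/∂v) dv.
  For the x component: f_1(F) = 6*u + 6*v^2 + 6*v; d F_1 = (v) du + (u + 2) dv
  For the y component: f_2(F) = 3*v*(-u - 2); d F_2 = (1) du + (2*v + 1) dv
  For the z component: f_3(F) = -5*u - 5*v^2 - 5*v; d F_3 = (-2*v) du + (2 - 2*u) dv
Combining and collecting du, dv coefficients:
  coeff of du: v*(13*u + 16*v^2 + 16*v - 6)
  coeff of dv: 16*u^2 + 10*u*v^2 + 13*u*v + 2*u - 10*v^2 - 4*v
F^* omega = (v*(13*u + 16*v^2 + 16*v - 6)) du + (16*u^2 + 10*u*v^2 + 13*u*v + 2*u - 10*v^2 - 4*v) dv.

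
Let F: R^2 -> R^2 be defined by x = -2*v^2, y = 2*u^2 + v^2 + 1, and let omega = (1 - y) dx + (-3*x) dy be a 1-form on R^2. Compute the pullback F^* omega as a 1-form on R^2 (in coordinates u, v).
F^* omega = (24*u*v^2) du + (8*v*(u^2 + 2*v^2)) dv

Using F^*(f dg) = (f ∘ F) d(g ∘ F), substitute each coordinate x_i by F_i(u, v) in f_i, and replace dx_i by d F_i = (∂F_i/∂u) du + (∂F_i/∂v) dv.
  For the x component: f_1(F) = -2*u^2 - v^2; d F_1 = (0) du + (-4*v) dv
  For the y component: f_2(F) = 6*v^2; d F_2 = (4*u) du + (2*v) dv
Combining and collecting du, dv coefficients:
  coeff of du: 24*u*v^2
  coeff of dv: 8*v*(u^2 + 2*v^2)
F^* omega = (24*u*v^2) du + (8*v*(u^2 + 2*v^2)) dv.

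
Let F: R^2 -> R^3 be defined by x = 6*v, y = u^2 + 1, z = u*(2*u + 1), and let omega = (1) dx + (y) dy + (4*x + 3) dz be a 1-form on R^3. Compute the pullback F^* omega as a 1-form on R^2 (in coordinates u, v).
F^* omega = (2*u^3 + 96*u*v + 14*u + 24*v + 3) du + (6) dv

Using F^*(f dg) = (f ∘ F) d(g ∘ F), substitute each coordinate x_i by F_i(u, v) in f_i, and replace dx_i by d F_i = (∂F_i/∂u) du + (∂F_i/∂v) dv.
  For the x component: f_1(F) = 1; d F_1 = (0) du + (6) dv
  For the y component: f_2(F) = u^2 + 1; d F_2 = (2*u) du + (0) dv
  For the z component: f_3(F) = 24*v + 3; d F_3 = (4*u + 1) du + (0) dv
Combining and collecting du, dv coefficients:
  coeff of du: 2*u^3 + 96*u*v + 14*u + 24*v + 3
  coeff of dv: 6
F^* omega = (2*u^3 + 96*u*v + 14*u + 24*v + 3) du + (6) dv.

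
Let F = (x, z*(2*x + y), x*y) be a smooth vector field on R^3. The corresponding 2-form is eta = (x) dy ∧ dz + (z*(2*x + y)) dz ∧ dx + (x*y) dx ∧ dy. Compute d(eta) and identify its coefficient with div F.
d(eta) = (z + 1) dx ∧ dy ∧ dz; div F = z + 1

For a 2-form in R^3 of the form above, applying d gives a 3-form with coefficient ∂P/∂x + ∂Q/∂y + ∂R/∂z:
  ∂P/∂x = 1
  ∂Q/∂y = z
  ∂R/∂z = 0
Sum = z + 1, which is exactly div F.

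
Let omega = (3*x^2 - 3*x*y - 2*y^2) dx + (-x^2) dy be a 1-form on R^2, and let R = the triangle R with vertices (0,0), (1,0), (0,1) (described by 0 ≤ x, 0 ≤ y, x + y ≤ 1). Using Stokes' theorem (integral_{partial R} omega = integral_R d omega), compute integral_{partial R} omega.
integral_(partial R) omega = 5/6

Stokes: integral_partial_R omega = integral_R d omega with d omega = (∂Q/∂x - ∂P/∂y) dx ∧ dy.
  ∂Q/∂x = -2*x
  ∂P/∂y = -3*x - 4*y
  integrand = ∂Q/∂x - ∂P/∂y = x + 4*y.
Integrating over R: integral_0^1 integral_0^{1-x} (x + 4*y) dy dx = 5/6.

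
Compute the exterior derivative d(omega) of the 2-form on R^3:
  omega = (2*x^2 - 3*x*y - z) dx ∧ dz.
d(omega) = (3*x) dx ∧ dy ∧ dz

For a 2-form omega = sum_{i<j} g_{ij} dx_i ∧ dx_j, the exterior derivative is
  d(omega) = sum_{i<j} d(g_{ij}) ∧ dx_i ∧ dx_j = sum_{i<j, k} (∂g_{ij}/∂x_k) dx_k ∧ dx_i ∧ dx_j.
Expand each term, using dx_k ∧ dx_i ∧ dx_j = sgn(permutation) dx_{(a)} ∧ dx_{(b)} ∧ dx_{(c)} with (a < b < c) sorted:
  d(2*x^2 - 3*x*y - z) includes (∂/∂y)(2*x^2 - 3*x*y - z) dy = (-3*x) dy, which multiplied by dx ∧ dz gives (3*x) dx ∧ dy ∧ dz
Collecting like 3-forms: d(omega) = (3*x) dx ∧ dy ∧ dz.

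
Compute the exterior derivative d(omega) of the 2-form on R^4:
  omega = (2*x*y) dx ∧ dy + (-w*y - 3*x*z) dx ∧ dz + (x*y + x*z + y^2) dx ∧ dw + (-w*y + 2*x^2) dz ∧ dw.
d(omega) = (w) dx ∧ dy ∧ dz + (3*x - y) dx ∧ dz ∧ dw + (-x - 2*y) dx ∧ dy ∧ dw + (-w) dy ∧ dz ∧ dw

For a 2-form omega = sum_{i<j} g_{ij} dx_i ∧ dx_j, the exterior derivative is
  d(omega) = sum_{i<j} d(g_{ij}) ∧ dx_i ∧ dx_j = sum_{i<j, k} (∂g_{ij}/∂x_k) dx_k ∧ dx_i ∧ dx_j.
Expand each term, using dx_k ∧ dx_i ∧ dx_j = sgn(permutation) dx_{(a)} ∧ dx_{(b)} ∧ dx_{(c)} with (a < b < c) sorted:
  d(-w*y - 3*x*z) includes (∂/∂y)(-w*y - 3*x*z) dy = (-w) dy, which multiplied by dx ∧ dz gives (w) dx ∧ dy ∧ dz
  d(-w*y - 3*x*z) includes (∂/∂w)(-w*y - 3*x*z) dw = (-y) dw, which multiplied by dx ∧ dz gives (-y) dx ∧ dz ∧ dw
  d(x*y + x*z + y^2) includes (∂/∂y)(x*y + x*z + y^2) dy = (x + 2*y) dy, which multiplied by dx ∧ dw gives (-x - 2*y) dx ∧ dy ∧ dw
  d(x*y + x*z + y^2) includes (∂/∂z)(x*y + x*z + y^2) dz = (x) dz, which multiplied by dx ∧ dw gives (-x) dx ∧ dz ∧ dw
  d(-w*y + 2*x^2) includes (∂/∂x)(-w*y + 2*x^2) dx = (4*x) dx, which multiplied by dz ∧ dw gives (4*x) dx ∧ dz ∧ dw
  d(-w*y + 2*x^2) includes (∂/∂y)(-w*y + 2*x^2) dy = (-w) dy, which multiplied by dz ∧ dw gives (-w) dy ∧ dz ∧ dw
Collecting like 3-forms: d(omega) = (w) dx ∧ dy ∧ dz + (3*x - y) dx ∧ dz ∧ dw + (-x - 2*y) dx ∧ dy ∧ dw + (-w) dy ∧ dz ∧ dw.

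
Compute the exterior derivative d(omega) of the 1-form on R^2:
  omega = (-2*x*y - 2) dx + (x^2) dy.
d(omega) = (4*x) dx ∧ dy

For a 1-form omega = sum_i f_i dx_i, the exterior derivative is
  d(omega) = sum_{i < j} (∂f_j/∂x_i - ∂f_i/∂x_j) dx_i ∧ dx_j.
  coefficient of dx ∧ dy: ∂f_2/∂x - ∂f_1/∂y = ∂(x^2)/∂x - ∂(-2*x*y - 2)/∂y = 4*x
Assembling: d(omega) = (4*x) dx ∧ dy.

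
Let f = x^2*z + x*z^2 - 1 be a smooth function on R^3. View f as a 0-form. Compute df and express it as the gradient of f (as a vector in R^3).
df = (z*(2*x + z)) dx + (0) dy + (x*(x + 2*z)) dz; grad f = (z*(2*x + z), 0, x*(x + 2*z))

For a 0-form f, d f = (∂f/∂x) dx + (∂f/∂y) dy + (∂f/∂z) dz. The components of the vector representation are exactly the entries of grad f in Cartesian coordinates:
  ∂f/∂x = z*(2*x + z)
  ∂f/∂y = 0
  ∂f/∂z = x*(x + 2*z).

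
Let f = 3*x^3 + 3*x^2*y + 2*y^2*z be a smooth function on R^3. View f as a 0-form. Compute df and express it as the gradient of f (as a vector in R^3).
df = (3*x*(3*x + 2*y)) dx + (3*x^2 + 4*y*z) dy + (2*y^2) dz; grad f = (3*x*(3*x + 2*y), 3*x^2 + 4*y*z, 2*y^2)

For a 0-form f, d f = (∂f/∂x) dx + (∂f/∂y) dy + (∂f/∂z) dz. The components of the vector representation are exactly the entries of grad f in Cartesian coordinates:
  ∂f/∂x = 3*x*(3*x + 2*y)
  ∂f/∂y = 3*x^2 + 4*y*z
  ∂f/∂z = 2*y^2.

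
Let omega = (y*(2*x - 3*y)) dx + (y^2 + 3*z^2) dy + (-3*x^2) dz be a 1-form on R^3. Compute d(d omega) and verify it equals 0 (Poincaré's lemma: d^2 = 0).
d(d omega) = 0

Step 1: d omega = sum_{i<j} (∂f_j/∂x_i - ∂f_i/∂x_j) dx_i ∧ dx_j:
  coeff of dx ∧ dy: -2*x + 6*y
  coeff of dx ∧ dz: -6*x
  coeff of dy ∧ dz: -6*z
Step 2: Apply d again to each 2-form coefficient. The only possible 3-form in R^3 is dx ∧ dy ∧ dz, with coefficient
  ∂(coeff of dy∧dz)/∂x - ∂(coeff of dx∧dz)/∂y + ∂(coeff of dx∧dy)/∂z
  = ∂/∂x (-6*z) - ∂/∂y (-6*x) + ∂/∂z (-2*x + 6*y).
Each of these terms simplifies to sums of mixed partials that cancel in pairs. The result is 0 (by equality of mixed partials for smooth functions — Schwarz / Clairaut).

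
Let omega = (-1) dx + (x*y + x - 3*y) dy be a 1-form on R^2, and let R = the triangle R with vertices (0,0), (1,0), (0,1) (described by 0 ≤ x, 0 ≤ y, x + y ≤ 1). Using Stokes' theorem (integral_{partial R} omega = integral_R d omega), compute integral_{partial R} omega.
integral_(partial R) omega = 2/3

Stokes: integral_partial_R omega = integral_R d omega with d omega = (∂Q/∂x - ∂P/∂y) dx ∧ dy.
  ∂Q/∂x = y + 1
  ∂P/∂y = 0
  integrand = ∂Q/∂x - ∂P/∂y = y + 1.
Integrating over R: integral_0^1 integral_0^{1-x} (y + 1) dy dx = 2/3.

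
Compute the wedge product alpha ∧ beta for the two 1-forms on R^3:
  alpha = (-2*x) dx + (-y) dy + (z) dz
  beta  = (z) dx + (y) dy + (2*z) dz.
alpha ∧ beta = (y*(-2*x + z)) dx ∧ dy + (-z*(4*x + z)) dx ∧ dz + (-3*y*z) dy ∧ dz

Distribute the wedge, using dx_i ∧ dx_j = -dx_j ∧ dx_i and dx_i ∧ dx_i = 0. For each pair (i, j) with i < j, the coefficient of dx_i ∧ dx_j in alpha ∧ beta is (alpha_i * beta_j - alpha_j * beta_i). Collecting: alpha ∧ beta = (y*(-2*x + z)) dx ∧ dy + (-z*(4*x + z)) dx ∧ dz + (-3*y*z) dy ∧ dz.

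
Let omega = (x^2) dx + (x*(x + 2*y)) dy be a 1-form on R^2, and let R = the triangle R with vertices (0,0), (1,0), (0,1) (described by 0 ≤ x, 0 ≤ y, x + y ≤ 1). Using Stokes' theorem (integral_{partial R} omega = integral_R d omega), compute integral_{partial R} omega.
integral_(partial R) omega = 2/3

Stokes: integral_partial_R omega = integral_R d omega with d omega = (∂Q/∂x - ∂P/∂y) dx ∧ dy.
  ∂Q/∂x = 2*x + 2*y
  ∂P/∂y = 0
  integrand = ∂Q/∂x - ∂P/∂y = 2*x + 2*y.
Integrating over R: integral_0^1 integral_0^{1-x} (2*x + 2*y) dy dx = 2/3.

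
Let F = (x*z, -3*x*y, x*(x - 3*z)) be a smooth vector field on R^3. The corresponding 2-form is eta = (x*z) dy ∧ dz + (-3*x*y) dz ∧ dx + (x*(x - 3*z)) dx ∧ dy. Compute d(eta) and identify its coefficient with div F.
d(eta) = (-6*x + z) dx ∧ dy ∧ dz; div F = -6*x + z

For a 2-form in R^3 of the form above, applying d gives a 3-form with coefficient ∂P/∂x + ∂Q/∂y + ∂R/∂z:
  ∂P/∂x = z
  ∂Q/∂y = -3*x
  ∂R/∂z = -3*x
Sum = -6*x + z, which is exactly div F.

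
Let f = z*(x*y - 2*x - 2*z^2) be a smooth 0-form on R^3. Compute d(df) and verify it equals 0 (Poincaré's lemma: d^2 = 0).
d(df) = 0

Step 1: df = sum_i (∂f/∂x_i) dx_i = (z*(y - 2)) dx + (x*z) dy + (x*y - 2*x - 6*z^2) dz.
Step 2: Apply d again. Using the 1-form formula, the coefficient of dx ∧ dy in d(df) is ∂^2 f/∂x ∂y - ∂^2 f/∂y ∂x = (z) - (z) = 0 (equality of mixed partials for smooth f).
Similarly for dx ∧ dz and dy ∧ dz — all coefficients vanish. So d(df) = 0.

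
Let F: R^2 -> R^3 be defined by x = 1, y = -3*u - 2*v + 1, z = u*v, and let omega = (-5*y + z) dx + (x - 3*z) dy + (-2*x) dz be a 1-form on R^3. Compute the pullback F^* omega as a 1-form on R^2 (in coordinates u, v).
F^* omega = (9*u*v - 2*v - 3) du + (6*u*v - 2*u - 2) dv

Using F^*(f dg) = (f ∘ F) d(g ∘ F), substitute each coordinate x_i by F_i(u, v) in f_i, and replace dx_i by d F_i = (∂F_i/∂u) du + (∂F_i/∂v) dv.
  For the x component: f_1(F) = u*v + 15*u + 10*v - 5; d F_1 = (0) du + (0) dv
  For the y component: f_2(F) = -3*u*v + 1; d F_2 = (-3) du + (-2) dv
  For the z component: f_3(F) = -2; d F_3 = (v) du + (u) dv
Combining and collecting du, dv coefficients:
  coeff of du: 9*u*v - 2*v - 3
  coeff of dv: 6*u*v - 2*u - 2
F^* omega = (9*u*v - 2*v - 3) du + (6*u*v - 2*u - 2) dv.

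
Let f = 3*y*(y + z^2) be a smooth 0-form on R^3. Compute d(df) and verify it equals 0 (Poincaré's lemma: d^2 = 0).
d(df) = 0

Step 1: df = sum_i (∂f/∂x_i) dx_i = (0) dx + (6*y + 3*z^2) dy + (6*y*z) dz.
Step 2: Apply d again. Using the 1-form formula, the coefficient of dx ∧ dy in d(df) is ∂^2 f/∂x ∂y - ∂^2 f/∂y ∂x = (0) - (0) = 0 (equality of mixed partials for smooth f).
Similarly for dx ∧ dz and dy ∧ dz — all coefficients vanish. So d(df) = 0.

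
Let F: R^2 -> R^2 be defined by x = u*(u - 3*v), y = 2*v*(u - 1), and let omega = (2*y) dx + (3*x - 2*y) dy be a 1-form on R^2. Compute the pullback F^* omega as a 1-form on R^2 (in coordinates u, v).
F^* omega = (2*v*(7*u^2 - 19*u*v - 4*u + 10*v)) du + (6*u^3 - 38*u^2*v - 6*u^2 + 46*u*v - 8*v) dv

Using F^*(f dg) = (f ∘ F) d(g ∘ F), substitute each coordinate x_i by F_i(u, v) in f_i, and replace dx_i by d F_i = (∂F_i/∂u) du + (∂F_i/∂v) dv.
  For the x component: f_1(F) = 4*v*(u - 1); d F_1 = (2*u - 3*v) du + (-3*u) dv
  For the y component: f_2(F) = 3*u^2 - 13*u*v + 4*v; d F_2 = (2*v) du + (2*u - 2) dv
Combining and collecting du, dv coefficients:
  coeff of du: 2*v*(7*u^2 - 19*u*v - 4*u + 10*v)
  coeff of dv: 6*u^3 - 38*u^2*v - 6*u^2 + 46*u*v - 8*v
F^* omega = (2*v*(7*u^2 - 19*u*v - 4*u + 10*v)) du + (6*u^3 - 38*u^2*v - 6*u^2 + 46*u*v - 8*v) dv.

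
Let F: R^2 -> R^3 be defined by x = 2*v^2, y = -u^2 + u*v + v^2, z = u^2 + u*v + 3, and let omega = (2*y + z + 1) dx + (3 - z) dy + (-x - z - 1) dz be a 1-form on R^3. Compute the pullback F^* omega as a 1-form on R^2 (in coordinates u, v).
F^* omega = (-2*u^2*v - 6*u*v^2 - 8*u - 2*v^3 - 4*v) du + (-2*u^3 - 8*u^2*v + 8*u*v^2 - 4*u + 8*v^3 + 16*v) dv

Using F^*(f dg) = (f ∘ F) d(g ∘ F), substitute each coordinate x_i by F_i(u, v) in f_i, and replace dx_i by d F_i = (∂F_i/∂u) du + (∂F_i/∂v) dv.
  For the x component: f_1(F) = -u^2 + 3*u*v + 2*v^2 + 4; d F_1 = (0) du + (4*v) dv
  For the y component: f_2(F) = u*(-u - v); d F_2 = (-2*u + v) du + (u + 2*v) dv
  For the z component: f_3(F) = -u^2 - u*v - 2*v^2 - 4; d F_3 = (2*u + v) du + (u) dv
Combining and collecting du, dv coefficients:
  coeff of du: -2*u^2*v - 6*u*v^2 - 8*u - 2*v^3 - 4*v
  coeff of dv: -2*u^3 - 8*u^2*v + 8*u*v^2 - 4*u + 8*v^3 + 16*v
F^* omega = (-2*u^2*v - 6*u*v^2 - 8*u - 2*v^3 - 4*v) du + (-2*u^3 - 8*u^2*v + 8*u*v^2 - 4*u + 8*v^3 + 16*v) dv.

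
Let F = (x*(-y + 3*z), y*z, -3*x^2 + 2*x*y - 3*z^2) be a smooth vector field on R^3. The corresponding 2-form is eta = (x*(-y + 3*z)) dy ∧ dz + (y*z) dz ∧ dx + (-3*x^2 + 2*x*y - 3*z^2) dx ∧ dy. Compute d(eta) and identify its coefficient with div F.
d(eta) = (-y - 2*z) dx ∧ dy ∧ dz; div F = -y - 2*z

For a 2-form in R^3 of the form above, applying d gives a 3-form with coefficient ∂P/∂x + ∂Q/∂y + ∂R/∂z:
  ∂P/∂x = -y + 3*z
  ∂Q/∂y = z
  ∂R/∂z = -6*z
Sum = -y - 2*z, which is exactly div F.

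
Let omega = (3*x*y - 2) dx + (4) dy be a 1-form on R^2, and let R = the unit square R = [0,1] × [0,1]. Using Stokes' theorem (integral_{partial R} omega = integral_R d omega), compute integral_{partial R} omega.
integral_(partial R) omega = -3/2

Stokes: integral_partial_R omega = integral_R d omega with d omega = (∂Q/∂x - ∂P/∂y) dx ∧ dy.
  ∂Q/∂x = 0
  ∂P/∂y = 3*x
  integrand = ∂Q/∂x - ∂P/∂y = -3*x.
Integrating over R: integral_0^1 integral_0^1 (-3*x) dx dy = -3/2.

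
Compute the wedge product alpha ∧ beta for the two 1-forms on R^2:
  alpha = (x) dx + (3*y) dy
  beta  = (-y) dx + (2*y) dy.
alpha ∧ beta = (y*(2*x + 3*y)) dx ∧ dy

Distribute the wedge, using dx_i ∧ dx_j = -dx_j ∧ dx_i and dx_i ∧ dx_i = 0. For each pair (i, j) with i < j, the coefficient of dx_i ∧ dx_j in alpha ∧ beta is (alpha_i * beta_j - alpha_j * beta_i). Collecting: alpha ∧ beta = (y*(2*x + 3*y)) dx ∧ dy.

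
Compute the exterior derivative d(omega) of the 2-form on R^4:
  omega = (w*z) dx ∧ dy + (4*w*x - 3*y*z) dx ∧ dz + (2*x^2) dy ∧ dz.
d(omega) = (w + 4*x + 3*z) dx ∧ dy ∧ dz + (z) dx ∧ dy ∧ dw + (4*x) dx ∧ dz ∧ dw

For a 2-form omega = sum_{i<j} g_{ij} dx_i ∧ dx_j, the exterior derivative is
  d(omega) = sum_{i<j} d(g_{ij}) ∧ dx_i ∧ dx_j = sum_{i<j, k} (∂g_{ij}/∂x_k) dx_k ∧ dx_i ∧ dx_j.
Expand each term, using dx_k ∧ dx_i ∧ dx_j = sgn(permutation) dx_{(a)} ∧ dx_{(b)} ∧ dx_{(c)} with (a < b < c) sorted:
  d(w*z) includes (∂/∂z)(w*z) dz = (w) dz, which multiplied by dx ∧ dy gives (w) dx ∧ dy ∧ dz
  d(w*z) includes (∂/∂w)(w*z) dw = (z) dw, which multiplied by dx ∧ dy gives (z) dx ∧ dy ∧ dw
  d(4*w*x - 3*y*z) includes (∂/∂y)(4*w*x - 3*y*z) dy = (-3*z) dy, which multiplied by dx ∧ dz gives (3*z) dx ∧ dy ∧ dz
  d(4*w*x - 3*y*z) includes (∂/∂w)(4*w*x - 3*y*z) dw = (4*x) dw, which multiplied by dx ∧ dz gives (4*x) dx ∧ dz ∧ dw
  d(2*x^2) includes (∂/∂x)(2*x^2) dx = (4*x) dx, which multiplied by dy ∧ dz gives (4*x) dx ∧ dy ∧ dz
Collecting like 3-forms: d(omega) = (w + 4*x + 3*z) dx ∧ dy ∧ dz + (z) dx ∧ dy ∧ dw + (4*x) dx ∧ dz ∧ dw.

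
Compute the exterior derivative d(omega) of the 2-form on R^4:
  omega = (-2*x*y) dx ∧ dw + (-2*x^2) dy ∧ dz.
d(omega) = (2*x) dx ∧ dy ∧ dw + (-4*x) dx ∧ dy ∧ dz

For a 2-form omega = sum_{i<j} g_{ij} dx_i ∧ dx_j, the exterior derivative is
  d(omega) = sum_{i<j} d(g_{ij}) ∧ dx_i ∧ dx_j = sum_{i<j, k} (∂g_{ij}/∂x_k) dx_k ∧ dx_i ∧ dx_j.
Expand each term, using dx_k ∧ dx_i ∧ dx_j = sgn(permutation) dx_{(a)} ∧ dx_{(b)} ∧ dx_{(c)} with (a < b < c) sorted:
  d(-2*x*y) includes (∂/∂y)(-2*x*y) dy = (-2*x) dy, which multiplied by dx ∧ dw gives (2*x) dx ∧ dy ∧ dw
  d(-2*x^2) includes (∂/∂x)(-2*x^2) dx = (-4*x) dx, which multiplied by dy ∧ dz gives (-4*x) dx ∧ dy ∧ dz
Collecting like 3-forms: d(omega) = (2*x) dx ∧ dy ∧ dw + (-4*x) dx ∧ dy ∧ dz.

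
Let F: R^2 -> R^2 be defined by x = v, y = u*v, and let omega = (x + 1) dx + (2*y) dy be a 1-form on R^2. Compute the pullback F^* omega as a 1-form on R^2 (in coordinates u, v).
F^* omega = (2*u*v^2) du + (2*u^2*v + v + 1) dv

Using F^*(f dg) = (f ∘ F) d(g ∘ F), substitute each coordinate x_i by F_i(u, v) in f_i, and replace dx_i by d F_i = (∂F_i/∂u) du + (∂F_i/∂v) dv.
  For the x component: f_1(F) = v + 1; d F_1 = (0) du + (1) dv
  For the y component: f_2(F) = 2*u*v; d F_2 = (v) du + (u) dv
Combining and collecting du, dv coefficients:
  coeff of du: 2*u*v^2
  coeff of dv: 2*u^2*v + v + 1
F^* omega = (2*u*v^2) du + (2*u^2*v + v + 1) dv.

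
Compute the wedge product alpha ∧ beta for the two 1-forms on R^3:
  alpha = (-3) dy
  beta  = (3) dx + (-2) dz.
alpha ∧ beta = (9) dx ∧ dy + (6) dy ∧ dz

Distribute the wedge, using dx_i ∧ dx_j = -dx_j ∧ dx_i and dx_i ∧ dx_i = 0. For each pair (i, j) with i < j, the coefficient of dx_i ∧ dx_j in alpha ∧ beta is (alpha_i * beta_j - alpha_j * beta_i). Collecting: alpha ∧ beta = (9) dx ∧ dy + (6) dy ∧ dz.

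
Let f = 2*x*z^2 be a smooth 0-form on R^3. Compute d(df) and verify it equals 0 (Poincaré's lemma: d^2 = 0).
d(df) = 0

Step 1: df = sum_i (∂f/∂x_i) dx_i = (2*z^2) dx + (0) dy + (4*x*z) dz.
Step 2: Apply d again. Using the 1-form formula, the coefficient of dx ∧ dy in d(df) is ∂^2 f/∂x ∂y - ∂^2 f/∂y ∂x = (0) - (0) = 0 (equality of mixed partials for smooth f).
Similarly for dx ∧ dz and dy ∧ dz — all coefficients vanish. So d(df) = 0.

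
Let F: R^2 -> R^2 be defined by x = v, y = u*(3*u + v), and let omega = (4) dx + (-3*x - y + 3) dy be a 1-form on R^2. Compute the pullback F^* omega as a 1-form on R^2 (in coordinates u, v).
F^* omega = (-18*u^3 - 9*u^2*v - u*v^2 - 18*u*v + 18*u - 3*v^2 + 3*v) du + (-3*u^3 - u^2*v - 3*u*v + 3*u + 4) dv

Using F^*(f dg) = (f ∘ F) d(g ∘ F), substitute each coordinate x_i by F_i(u, v) in f_i, and replace dx_i by d F_i = (∂F_i/∂u) du + (∂F_i/∂v) dv.
  For the x component: f_1(F) = 4; d F_1 = (0) du + (1) dv
  For the y component: f_2(F) = -3*u^2 - u*v - 3*v + 3; d F_2 = (6*u + v) du + (u) dv
Combining and collecting du, dv coefficients:
  coeff of du: -18*u^3 - 9*u^2*v - u*v^2 - 18*u*v + 18*u - 3*v^2 + 3*v
  coeff of dv: -3*u^3 - u^2*v - 3*u*v + 3*u + 4
F^* omega = (-18*u^3 - 9*u^2*v - u*v^2 - 18*u*v + 18*u - 3*v^2 + 3*v) du + (-3*u^3 - u^2*v - 3*u*v + 3*u + 4) dv.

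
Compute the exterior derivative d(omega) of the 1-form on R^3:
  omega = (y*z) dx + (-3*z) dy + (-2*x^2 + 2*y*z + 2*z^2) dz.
d(omega) = (-z) dx ∧ dy + (-4*x - y) dx ∧ dz + (2*z + 3) dy ∧ dz

For a 1-form omega = sum_i f_i dx_i, the exterior derivative is
  d(omega) = sum_{i < j} (∂f_j/∂x_i - ∂f_i/∂x_j) dx_i ∧ dx_j.
  coefficient of dx ∧ dy: ∂f_2/∂x - ∂f_1/∂y = ∂(-3*z)/∂x - ∂(y*z)/∂y = -z
  coefficient of dx ∧ dz: ∂f_3/∂x - ∂f_1/∂z = ∂(-2*x^2 + 2*y*z + 2*z^2)/∂x - ∂(y*z)/∂z = -4*x - y
  coefficient of dy ∧ dz: ∂f_3/∂y - ∂f_2/∂z = ∂(-2*x^2 + 2*y*z + 2*z^2)/∂y - ∂(-3*z)/∂z = 2*z + 3
Assembling: d(omega) = (-z) dx ∧ dy + (-4*x - y) dx ∧ dz + (2*z + 3) dy ∧ dz.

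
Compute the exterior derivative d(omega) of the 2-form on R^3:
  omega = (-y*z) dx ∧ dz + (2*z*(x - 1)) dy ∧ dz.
d(omega) = (3*z) dx ∧ dy ∧ dz

For a 2-form omega = sum_{i<j} g_{ij} dx_i ∧ dx_j, the exterior derivative is
  d(omega) = sum_{i<j} d(g_{ij}) ∧ dx_i ∧ dx_j = sum_{i<j, k} (∂g_{ij}/∂x_k) dx_k ∧ dx_i ∧ dx_j.
Expand each term, using dx_k ∧ dx_i ∧ dx_j = sgn(permutation) dx_{(a)} ∧ dx_{(b)} ∧ dx_{(c)} with (a < b < c) sorted:
  d(-y*z) includes (∂/∂y)(-y*z) dy = (-z) dy, which multiplied by dx ∧ dz gives (z) dx ∧ dy ∧ dz
  d(2*z*(x - 1)) includes (∂/∂x)(2*z*(x - 1)) dx = (2*z) dx, which multiplied by dy ∧ dz gives (2*z) dx ∧ dy ∧ dz
Collecting like 3-forms: d(omega) = (3*z) dx ∧ dy ∧ dz.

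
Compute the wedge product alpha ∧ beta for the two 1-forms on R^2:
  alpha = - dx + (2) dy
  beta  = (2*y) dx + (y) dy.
alpha ∧ beta = (-5*y) dx ∧ dy

Distribute the wedge, using dx_i ∧ dx_j = -dx_j ∧ dx_i and dx_i ∧ dx_i = 0. For each pair (i, j) with i < j, the coefficient of dx_i ∧ dx_j in alpha ∧ beta is (alpha_i * beta_j - alpha_j * beta_i). Collecting: alpha ∧ beta = (-5*y) dx ∧ dy.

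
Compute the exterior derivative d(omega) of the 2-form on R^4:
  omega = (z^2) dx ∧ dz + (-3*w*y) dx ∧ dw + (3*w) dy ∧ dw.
d(omega) = (3*w) dx ∧ dy ∧ dw

For a 2-form omega = sum_{i<j} g_{ij} dx_i ∧ dx_j, the exterior derivative is
  d(omega) = sum_{i<j} d(g_{ij}) ∧ dx_i ∧ dx_j = sum_{i<j, k} (∂g_{ij}/∂x_k) dx_k ∧ dx_i ∧ dx_j.
Expand each term, using dx_k ∧ dx_i ∧ dx_j = sgn(permutation) dx_{(a)} ∧ dx_{(b)} ∧ dx_{(c)} with (a < b < c) sorted:
  d(-3*w*y) includes (∂/∂y)(-3*w*y) dy = (-3*w) dy, which multiplied by dx ∧ dw gives (3*w) dx ∧ dy ∧ dw
Collecting like 3-forms: d(omega) = (3*w) dx ∧ dy ∧ dw.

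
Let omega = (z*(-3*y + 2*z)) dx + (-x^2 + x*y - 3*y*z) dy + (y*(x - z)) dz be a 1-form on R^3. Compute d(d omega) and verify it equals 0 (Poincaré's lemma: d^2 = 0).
d(d omega) = 0

Step 1: d omega = sum_{i<j} (∂f_j/∂x_i - ∂f_i/∂x_j) dx_i ∧ dx_j:
  coeff of dx ∧ dy: -2*x + y + 3*z
  coeff of dx ∧ dz: 4*y - 4*z
  coeff of dy ∧ dz: x + 3*y - z
Step 2: Apply d again to each 2-form coefficient. The only possible 3-form in R^3 is dx ∧ dy ∧ dz, with coefficient
  ∂(coeff of dy∧dz)/∂x - ∂(coeff of dx∧dz)/∂y + ∂(coeff of dx∧dy)/∂z
  = ∂/∂x (x + 3*y - z) - ∂/∂y (4*y - 4*z) + ∂/∂z (-2*x + y + 3*z).
Each of these terms simplifies to sums of mixed partials that cancel in pairs. The result is 0 (by equality of mixed partials for smooth functions — Schwarz / Clairaut).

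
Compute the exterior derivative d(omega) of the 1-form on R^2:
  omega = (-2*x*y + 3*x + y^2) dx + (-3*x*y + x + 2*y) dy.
d(omega) = (2*x - 5*y + 1) dx ∧ dy

For a 1-form omega = sum_i f_i dx_i, the exterior derivative is
  d(omega) = sum_{i < j} (∂f_j/∂x_i - ∂f_i/∂x_j) dx_i ∧ dx_j.
  coefficient of dx ∧ dy: ∂f_2/∂x - ∂f_1/∂y = ∂(-3*x*y + x + 2*y)/∂x - ∂(-2*x*y + 3*x + y^2)/∂y = 2*x - 5*y + 1
Assembling: d(omega) = (2*x - 5*y + 1) dx ∧ dy.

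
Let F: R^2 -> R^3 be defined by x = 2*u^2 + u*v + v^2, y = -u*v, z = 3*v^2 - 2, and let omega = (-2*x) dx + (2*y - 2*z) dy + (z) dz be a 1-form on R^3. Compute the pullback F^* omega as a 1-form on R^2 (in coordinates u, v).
F^* omega = (-16*u^3 - 12*u^2*v - 8*u*v^2 + 4*v^3 - 4*v) du + (-4*u^3 - 8*u^2*v - 4*u + 14*v^3 - 12*v) dv

Using F^*(f dg) = (f ∘ F) d(g ∘ F), substitute each coordinate x_i by F_i(u, v) in f_i, and replace dx_i by d F_i = (∂F_i/∂u) du + (∂F_i/∂v) dv.
  For the x component: f_1(F) = -4*u^2 - 2*u*v - 2*v^2; d F_1 = (4*u + v) du + (u + 2*v) dv
  For the y component: f_2(F) = -2*u*v - 6*v^2 + 4; d F_2 = (-v) du + (-u) dv
  For the z component: f_3(F) = 3*v^2 - 2; d F_3 = (0) du + (6*v) dv
Combining and collecting du, dv coefficients:
  coeff of du: -16*u^3 - 12*u^2*v - 8*u*v^2 + 4*v^3 - 4*v
  coeff of dv: -4*u^3 - 8*u^2*v - 4*u + 14*v^3 - 12*v
F^* omega = (-16*u^3 - 12*u^2*v - 8*u*v^2 + 4*v^3 - 4*v) du + (-4*u^3 - 8*u^2*v - 4*u + 14*v^3 - 12*v) dv.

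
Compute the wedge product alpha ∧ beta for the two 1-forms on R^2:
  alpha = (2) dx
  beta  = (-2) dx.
alpha ∧ beta = 0

Distribute the wedge, using dx_i ∧ dx_j = -dx_j ∧ dx_i and dx_i ∧ dx_i = 0. For each pair (i, j) with i < j, the coefficient of dx_i ∧ dx_j in alpha ∧ beta is (alpha_i * beta_j - alpha_j * beta_i). Collecting: alpha ∧ beta = 0.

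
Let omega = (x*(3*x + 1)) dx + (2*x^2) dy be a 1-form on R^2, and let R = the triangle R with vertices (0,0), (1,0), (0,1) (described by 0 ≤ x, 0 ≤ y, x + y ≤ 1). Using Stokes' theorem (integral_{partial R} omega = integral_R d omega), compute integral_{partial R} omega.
integral_(partial R) omega = 2/3

Stokes: integral_partial_R omega = integral_R d omega with d omega = (∂Q/∂x - ∂P/∂y) dx ∧ dy.
  ∂Q/∂x = 4*x
  ∂P/∂y = 0
  integrand = ∂Q/∂x - ∂P/∂y = 4*x.
Integrating over R: integral_0^1 integral_0^{1-x} (4*x) dy dx = 2/3.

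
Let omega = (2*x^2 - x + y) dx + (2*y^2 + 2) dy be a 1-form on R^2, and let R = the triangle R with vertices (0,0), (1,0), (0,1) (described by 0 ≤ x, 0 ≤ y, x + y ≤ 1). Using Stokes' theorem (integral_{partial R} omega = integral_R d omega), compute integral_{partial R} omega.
integral_(partial R) omega = -1/2

Stokes: integral_partial_R omega = integral_R d omega with d omega = (∂Q/∂x - ∂P/∂y) dx ∧ dy.
  ∂Q/∂x = 0
  ∂P/∂y = 1
  integrand = ∂Q/∂x - ∂P/∂y = -1.
Integrating over R: integral_0^1 integral_0^{1-x} (-1) dy dx = -1/2.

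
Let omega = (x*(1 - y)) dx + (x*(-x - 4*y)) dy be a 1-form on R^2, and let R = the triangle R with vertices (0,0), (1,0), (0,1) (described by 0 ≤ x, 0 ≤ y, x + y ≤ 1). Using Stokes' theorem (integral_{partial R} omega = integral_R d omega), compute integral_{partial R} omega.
integral_(partial R) omega = -5/6

Stokes: integral_partial_R omega = integral_R d omega with d omega = (∂Q/∂x - ∂P/∂y) dx ∧ dy.
  ∂Q/∂x = -2*x - 4*y
  ∂P/∂y = -x
  integrand = ∂Q/∂x - ∂P/∂y = -x - 4*y.
Integrating over R: integral_0^1 integral_0^{1-x} (-x - 4*y) dy dx = -5/6.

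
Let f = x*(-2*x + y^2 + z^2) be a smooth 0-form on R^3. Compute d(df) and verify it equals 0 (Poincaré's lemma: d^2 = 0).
d(df) = 0

Step 1: df = sum_i (∂f/∂x_i) dx_i = (-4*x + y^2 + z^2) dx + (2*x*y) dy + (2*x*z) dz.
Step 2: Apply d again. Using the 1-form formula, the coefficient of dx ∧ dy in d(df) is ∂^2 f/∂x ∂y - ∂^2 f/∂y ∂x = (2*y) - (2*y) = 0 (equality of mixed partials for smooth f).
Similarly for dx ∧ dz and dy ∧ dz — all coefficients vanish. So d(df) = 0.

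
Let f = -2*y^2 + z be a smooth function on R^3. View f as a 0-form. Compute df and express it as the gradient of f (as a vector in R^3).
df = (0) dx + (-4*y) dy + (1) dz; grad f = (0, -4*y, 1)

For a 0-form f, d f = (∂f/∂x) dx + (∂f/∂y) dy + (∂f/∂z) dz. The components of the vector representation are exactly the entries of grad f in Cartesian coordinates:
  ∂f/∂x = 0
  ∂f/∂y = -4*y
  ∂f/∂z = 1.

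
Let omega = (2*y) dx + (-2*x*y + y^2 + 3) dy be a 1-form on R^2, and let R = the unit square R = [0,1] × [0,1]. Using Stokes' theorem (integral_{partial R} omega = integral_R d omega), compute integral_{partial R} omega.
integral_(partial R) omega = -3

Stokes: integral_partial_R omega = integral_R d omega with d omega = (∂Q/∂x - ∂P/∂y) dx ∧ dy.
  ∂Q/∂x = -2*y
  ∂P/∂y = 2
  integrand = ∂Q/∂x - ∂P/∂y = -2*y - 2.
Integrating over R: integral_0^1 integral_0^1 (-2*y - 2) dx dy = -3.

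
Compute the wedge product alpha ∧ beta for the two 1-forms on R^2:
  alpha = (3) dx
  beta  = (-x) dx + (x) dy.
alpha ∧ beta = (3*x) dx ∧ dy

Distribute the wedge, using dx_i ∧ dx_j = -dx_j ∧ dx_i and dx_i ∧ dx_i = 0. For each pair (i, j) with i < j, the coefficient of dx_i ∧ dx_j in alpha ∧ beta is (alpha_i * beta_j - alpha_j * beta_i). Collecting: alpha ∧ beta = (3*x) dx ∧ dy.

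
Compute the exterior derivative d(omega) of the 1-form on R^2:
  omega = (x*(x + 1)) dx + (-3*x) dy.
d(omega) = (-3) dx ∧ dy

For a 1-form omega = sum_i f_i dx_i, the exterior derivative is
  d(omega) = sum_{i < j} (∂f_j/∂x_i - ∂f_i/∂x_j) dx_i ∧ dx_j.
  coefficient of dx ∧ dy: ∂f_2/∂x - ∂f_1/∂y = ∂(-3*x)/∂x - ∂(x*(x + 1))/∂y = -3
Assembling: d(omega) = (-3) dx ∧ dy.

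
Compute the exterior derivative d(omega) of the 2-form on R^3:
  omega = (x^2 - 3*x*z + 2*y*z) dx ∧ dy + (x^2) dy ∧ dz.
d(omega) = (-x + 2*y) dx ∧ dy ∧ dz

For a 2-form omega = sum_{i<j} g_{ij} dx_i ∧ dx_j, the exterior derivative is
  d(omega) = sum_{i<j} d(g_{ij}) ∧ dx_i ∧ dx_j = sum_{i<j, k} (∂g_{ij}/∂x_k) dx_k ∧ dx_i ∧ dx_j.
Expand each term, using dx_k ∧ dx_i ∧ dx_j = sgn(permutation) dx_{(a)} ∧ dx_{(b)} ∧ dx_{(c)} with (a < b < c) sorted:
  d(x^2 - 3*x*z + 2*y*z) includes (∂/∂z)(x^2 - 3*x*z + 2*y*z) dz = (-3*x + 2*y) dz, which multiplied by dx ∧ dy gives (-3*x + 2*y) dx ∧ dy ∧ dz
  d(x^2) includes (∂/∂x)(x^2) dx = (2*x) dx, which multiplied by dy ∧ dz gives (2*x) dx ∧ dy ∧ dz
Collecting like 3-forms: d(omega) = (-x + 2*y) dx ∧ dy ∧ dz.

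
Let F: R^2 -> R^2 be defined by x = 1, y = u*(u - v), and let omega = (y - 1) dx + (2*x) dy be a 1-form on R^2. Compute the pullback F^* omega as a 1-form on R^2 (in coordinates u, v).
F^* omega = (4*u - 2*v) du + (-2*u) dv

Using F^*(f dg) = (f ∘ F) d(g ∘ F), substitute each coordinate x_i by F_i(u, v) in f_i, and replace dx_i by d F_i = (∂F_i/∂u) du + (∂F_i/∂v) dv.
  For the x component: f_1(F) = u^2 - u*v - 1; d F_1 = (0) du + (0) dv
  For the y component: f_2(F) = 2; d F_2 = (2*u - v) du + (-u) dv
Combining and collecting du, dv coefficients:
  coeff of du: 4*u - 2*v
  coeff of dv: -2*u
F^* omega = (4*u - 2*v) du + (-2*u) dv.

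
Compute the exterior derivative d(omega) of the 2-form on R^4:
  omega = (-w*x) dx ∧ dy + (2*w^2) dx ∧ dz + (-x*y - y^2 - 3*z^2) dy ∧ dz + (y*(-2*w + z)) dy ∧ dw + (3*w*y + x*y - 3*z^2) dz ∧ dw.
d(omega) = (-x) dx ∧ dy ∧ dw + (4*w + y) dx ∧ dz ∧ dw + (-y) dx ∧ dy ∧ dz + (3*w + x - y) dy ∧ dz ∧ dw

For a 2-form omega = sum_{i<j} g_{ij} dx_i ∧ dx_j, the exterior derivative is
  d(omega) = sum_{i<j} d(g_{ij}) ∧ dx_i ∧ dx_j = sum_{i<j, k} (∂g_{ij}/∂x_k) dx_k ∧ dx_i ∧ dx_j.
Expand each term, using dx_k ∧ dx_i ∧ dx_j = sgn(permutation) dx_{(a)} ∧ dx_{(b)} ∧ dx_{(c)} with (a < b < c) sorted:
  d(-w*x) includes (∂/∂w)(-w*x) dw = (-x) dw, which multiplied by dx ∧ dy gives (-x) dx ∧ dy ∧ dw
  d(2*w^2) includes (∂/∂w)(2*w^2) dw = (4*w) dw, which multiplied by dx ∧ dz gives (4*w) dx ∧ dz ∧ dw
  d(-x*y - y^2 - 3*z^2) includes (∂/∂x)(-x*y - y^2 - 3*z^2) dx = (-y) dx, which multiplied by dy ∧ dz gives (-y) dx ∧ dy ∧ dz
  d(y*(-2*w + z)) includes (∂/∂z)(y*(-2*w + z)) dz = (y) dz, which multiplied by dy ∧ dw gives (-y) dy ∧ dz ∧ dw
  d(3*w*y + x*y - 3*z^2) includes (∂/∂x)(3*w*y + x*y - 3*z^2) dx = (y) dx, which multiplied by dz ∧ dw gives (y) dx ∧ dz ∧ dw
  d(3*w*y + x*y - 3*z^2) includes (∂/∂y)(3*w*y + x*y - 3*z^2) dy = (3*w + x) dy, which multiplied by dz ∧ dw gives (3*w + x) dy ∧ dz ∧ dw
Collecting like 3-forms: d(omega) = (-x) dx ∧ dy ∧ dw + (4*w + y) dx ∧ dz ∧ dw + (-y) dx ∧ dy ∧ dz + (3*w + x - y) dy ∧ dz ∧ dw.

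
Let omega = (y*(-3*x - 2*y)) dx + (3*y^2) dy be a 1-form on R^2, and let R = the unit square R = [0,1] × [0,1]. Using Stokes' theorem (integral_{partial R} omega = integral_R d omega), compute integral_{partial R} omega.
integral_(partial R) omega = 7/2

Stokes: integral_partial_R omega = integral_R d omega with d omega = (∂Q/∂x - ∂P/∂y) dx ∧ dy.
  ∂Q/∂x = 0
  ∂P/∂y = -3*x - 4*y
  integrand = ∂Q/∂x - ∂P/∂y = 3*x + 4*y.
Integrating over R: integral_0^1 integral_0^1 (3*x + 4*y) dx dy = 7/2.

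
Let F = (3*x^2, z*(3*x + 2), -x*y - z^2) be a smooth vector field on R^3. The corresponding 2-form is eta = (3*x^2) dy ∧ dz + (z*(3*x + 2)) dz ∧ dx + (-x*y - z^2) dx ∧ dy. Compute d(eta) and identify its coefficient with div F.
d(eta) = (6*x - 2*z) dx ∧ dy ∧ dz; div F = 6*x - 2*z

For a 2-form in R^3 of the form above, applying d gives a 3-form with coefficient ∂P/∂x + ∂Q/∂y + ∂R/∂z:
  ∂P/∂x = 6*x
  ∂Q/∂y = 0
  ∂R/∂z = -2*z
Sum = 6*x - 2*z, which is exactly div F.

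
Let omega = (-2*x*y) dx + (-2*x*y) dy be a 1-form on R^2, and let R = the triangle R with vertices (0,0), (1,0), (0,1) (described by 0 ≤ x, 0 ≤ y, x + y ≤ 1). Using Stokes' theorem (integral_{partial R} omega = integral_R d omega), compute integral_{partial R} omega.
integral_(partial R) omega = 0

Stokes: integral_partial_R omega = integral_R d omega with d omega = (∂Q/∂x - ∂P/∂y) dx ∧ dy.
  ∂Q/∂x = -2*y
  ∂P/∂y = -2*x
  integrand = ∂Q/∂x - ∂P/∂y = 2*x - 2*y.
Integrating over R: integral_0^1 integral_0^{1-x} (2*x - 2*y) dy dx = 0.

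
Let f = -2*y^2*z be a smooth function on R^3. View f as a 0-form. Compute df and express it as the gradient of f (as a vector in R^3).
df = (0) dx + (-4*y*z) dy + (-2*y^2) dz; grad f = (0, -4*y*z, -2*y^2)

For a 0-form f, d f = (∂f/∂x) dx + (∂f/∂y) dy + (∂f/∂z) dz. The components of the vector representation are exactly the entries of grad f in Cartesian coordinates:
  ∂f/∂x = 0
  ∂f/∂y = -4*y*z
  ∂f/∂z = -2*y^2.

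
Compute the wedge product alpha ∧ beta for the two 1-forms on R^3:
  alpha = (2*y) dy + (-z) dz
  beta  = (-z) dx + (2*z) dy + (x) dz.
alpha ∧ beta = (2*y*z) dx ∧ dy + (2*x*y + 2*z^2) dy ∧ dz + (-z^2) dx ∧ dz

Distribute the wedge, using dx_i ∧ dx_j = -dx_j ∧ dx_i and dx_i ∧ dx_i = 0. For each pair (i, j) with i < j, the coefficient of dx_i ∧ dx_j in alpha ∧ beta is (alpha_i * beta_j - alpha_j * beta_i). Collecting: alpha ∧ beta = (2*y*z) dx ∧ dy + (2*x*y + 2*z^2) dy ∧ dz + (-z^2) dx ∧ dz.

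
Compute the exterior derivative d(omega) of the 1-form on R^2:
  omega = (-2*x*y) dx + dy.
d(omega) = (2*x) dx ∧ dy

For a 1-form omega = sum_i f_i dx_i, the exterior derivative is
  d(omega) = sum_{i < j} (∂f_j/∂x_i - ∂f_i/∂x_j) dx_i ∧ dx_j.
  coefficient of dx ∧ dy: ∂f_2/∂x - ∂f_1/∂y = ∂(1)/∂x - ∂(-2*x*y)/∂y = 2*x
Assembling: d(omega) = (2*x) dx ∧ dy.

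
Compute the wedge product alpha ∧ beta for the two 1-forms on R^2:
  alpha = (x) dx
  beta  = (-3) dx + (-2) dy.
alpha ∧ beta = (-2*x) dx ∧ dy

Distribute the wedge, using dx_i ∧ dx_j = -dx_j ∧ dx_i and dx_i ∧ dx_i = 0. For each pair (i, j) with i < j, the coefficient of dx_i ∧ dx_j in alpha ∧ beta is (alpha_i * beta_j - alpha_j * beta_i). Collecting: alpha ∧ beta = (-2*x) dx ∧ dy.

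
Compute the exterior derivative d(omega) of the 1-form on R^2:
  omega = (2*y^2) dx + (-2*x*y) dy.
d(omega) = (-6*y) dx ∧ dy

For a 1-form omega = sum_i f_i dx_i, the exterior derivative is
  d(omega) = sum_{i < j} (∂f_j/∂x_i - ∂f_i/∂x_j) dx_i ∧ dx_j.
  coefficient of dx ∧ dy: ∂f_2/∂x - ∂f_1/∂y = ∂(-2*x*y)/∂x - ∂(2*y^2)/∂y = -6*y
Assembling: d(omega) = (-6*y) dx ∧ dy.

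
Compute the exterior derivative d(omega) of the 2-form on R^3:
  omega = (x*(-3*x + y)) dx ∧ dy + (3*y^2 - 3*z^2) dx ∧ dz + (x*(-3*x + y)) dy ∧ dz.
d(omega) = (-6*x - 5*y) dx ∧ dy ∧ dz

For a 2-form omega = sum_{i<j} g_{ij} dx_i ∧ dx_j, the exterior derivative is
  d(omega) = sum_{i<j} d(g_{ij}) ∧ dx_i ∧ dx_j = sum_{i<j, k} (∂g_{ij}/∂x_k) dx_k ∧ dx_i ∧ dx_j.
Expand each term, using dx_k ∧ dx_i ∧ dx_j = sgn(permutation) dx_{(a)} ∧ dx_{(b)} ∧ dx_{(c)} with (a < b < c) sorted:
  d(3*y^2 - 3*z^2) includes (∂/∂y)(3*y^2 - 3*z^2) dy = (6*y) dy, which multiplied by dx ∧ dz gives (-6*y) dx ∧ dy ∧ dz
  d(x*(-3*x + y)) includes (∂/∂x)(x*(-3*x + y)) dx = (-6*x + y) dx, which multiplied by dy ∧ dz gives (-6*x + y) dx ∧ dy ∧ dz
Collecting like 3-forms: d(omega) = (-6*x - 5*y) dx ∧ dy ∧ dz.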